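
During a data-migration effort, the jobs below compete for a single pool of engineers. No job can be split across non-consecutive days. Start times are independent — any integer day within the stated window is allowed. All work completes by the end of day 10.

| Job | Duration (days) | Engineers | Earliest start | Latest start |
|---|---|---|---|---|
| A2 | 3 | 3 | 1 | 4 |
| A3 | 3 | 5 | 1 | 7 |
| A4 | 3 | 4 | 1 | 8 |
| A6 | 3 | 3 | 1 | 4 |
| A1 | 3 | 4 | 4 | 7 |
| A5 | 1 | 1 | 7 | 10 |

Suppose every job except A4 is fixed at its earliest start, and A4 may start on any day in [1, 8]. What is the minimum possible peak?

A4@1: d1:15  d2:15  d3:15  d4:4  d5:4  d6:4  d7:1  d8:0  d9:0  d10:0 → peak 15
A4@2: d1:11  d2:15  d3:15  d4:8  d5:4  d6:4  d7:1  d8:0  d9:0  d10:0 → peak 15
A4@3: d1:11  d2:11  d3:15  d4:8  d5:8  d6:4  d7:1  d8:0  d9:0  d10:0 → peak 15
A4@4: d1:11  d2:11  d3:11  d4:8  d5:8  d6:8  d7:1  d8:0  d9:0  d10:0 → peak 11
A4@5: d1:11  d2:11  d3:11  d4:4  d5:8  d6:8  d7:5  d8:0  d9:0  d10:0 → peak 11
A4@6: d1:11  d2:11  d3:11  d4:4  d5:4  d6:8  d7:5  d8:4  d9:0  d10:0 → peak 11
A4@7: d1:11  d2:11  d3:11  d4:4  d5:4  d6:4  d7:5  d8:4  d9:4  d10:0 → peak 11
A4@8: d1:11  d2:11  d3:11  d4:4  d5:4  d6:4  d7:1  d8:4  d9:4  d10:4 → peak 11
Best is A4@4, peak 11.

11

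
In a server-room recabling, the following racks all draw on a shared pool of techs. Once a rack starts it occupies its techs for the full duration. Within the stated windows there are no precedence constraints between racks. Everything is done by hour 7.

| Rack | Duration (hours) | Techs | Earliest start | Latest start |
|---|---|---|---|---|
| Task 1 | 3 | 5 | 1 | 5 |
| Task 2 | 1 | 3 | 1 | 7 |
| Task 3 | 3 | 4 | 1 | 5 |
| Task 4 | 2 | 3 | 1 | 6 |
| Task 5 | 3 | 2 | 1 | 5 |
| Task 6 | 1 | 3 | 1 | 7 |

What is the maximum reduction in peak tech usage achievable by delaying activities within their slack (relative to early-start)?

13

Early-start peak: h1:20  h2:14  h3:11  h4:0  h5:0  h6:0  h7:0 ⇒ 20.
Leveled (Task 1@1, Task 2@4, Task 3@4, Task 4@5, Task 5@1, Task 6@7): h1:7  h2:7  h3:7  h4:7  h5:7  h6:7  h7:3 ⇒ 7.
Reduction 20 − 7 = 13.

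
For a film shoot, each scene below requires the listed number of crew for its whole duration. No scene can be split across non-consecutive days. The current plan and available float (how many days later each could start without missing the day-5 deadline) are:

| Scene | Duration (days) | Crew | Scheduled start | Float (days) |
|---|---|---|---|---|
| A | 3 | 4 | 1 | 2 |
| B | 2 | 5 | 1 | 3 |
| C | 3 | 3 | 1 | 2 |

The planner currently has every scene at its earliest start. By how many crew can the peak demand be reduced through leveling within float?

5

Early-start peak: d1:12  d2:12  d3:7  d4:0  d5:0 ⇒ 12.
Leveled (A@1, B@4, C@1): d1:7  d2:7  d3:7  d4:5  d5:5 ⇒ 7.
Reduction 12 − 7 = 5.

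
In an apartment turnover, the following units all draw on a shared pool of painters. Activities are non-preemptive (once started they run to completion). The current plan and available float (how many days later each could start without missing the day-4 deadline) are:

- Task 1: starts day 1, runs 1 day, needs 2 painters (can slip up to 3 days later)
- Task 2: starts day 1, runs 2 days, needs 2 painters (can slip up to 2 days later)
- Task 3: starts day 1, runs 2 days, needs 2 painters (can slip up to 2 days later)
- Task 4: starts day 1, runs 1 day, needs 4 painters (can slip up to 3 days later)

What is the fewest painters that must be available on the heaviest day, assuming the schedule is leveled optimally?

4

Early-start (Task 1@1, Task 2@1, Task 3@1, Task 4@1) gives peak 10: d1:10  d2:4  d3:0  d4:0.
Shift Task 3→2, Task 4→4.
Schedule Task 1@1, Task 2@1, Task 3@2, Task 4@4: d1:4  d2:4  d3:2  d4:4 — peak 4.
Total painter-days = 14 over 4 days ⇒ peak ≥ ⌈14/4⌉ = 4, so 4 is optimal.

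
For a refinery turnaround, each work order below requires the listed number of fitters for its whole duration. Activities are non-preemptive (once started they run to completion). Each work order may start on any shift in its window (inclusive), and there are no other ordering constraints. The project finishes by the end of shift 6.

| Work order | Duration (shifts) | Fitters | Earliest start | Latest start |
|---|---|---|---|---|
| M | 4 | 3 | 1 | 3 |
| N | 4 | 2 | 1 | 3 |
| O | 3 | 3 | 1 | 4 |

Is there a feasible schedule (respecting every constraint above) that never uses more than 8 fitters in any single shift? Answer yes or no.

Schedule M@1, N@1, O@1: s1:8  s2:8  s3:8  s4:5  s5:0  s6:0 — peak 8 ≤ 8.

yes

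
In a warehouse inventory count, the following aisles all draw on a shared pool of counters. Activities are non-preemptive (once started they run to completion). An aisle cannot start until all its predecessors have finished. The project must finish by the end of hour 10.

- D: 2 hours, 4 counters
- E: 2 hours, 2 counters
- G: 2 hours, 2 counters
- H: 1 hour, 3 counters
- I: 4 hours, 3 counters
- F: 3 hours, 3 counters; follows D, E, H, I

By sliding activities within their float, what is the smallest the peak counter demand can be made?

5

Early-start (D@1, E@1, G@1, H@1, I@1, F@5) gives peak 14: h1:14  h2:11  h3:3  h4:3  h5:3  h6:3  h7:3  h8:0  h9:0  h10:0.
Shift E→3, G→5, H→3, I→4, F→8.
Schedule D@1, E@3, G@5, H@3, I@4, F@8: h1:4  h2:4  h3:5  h4:5  h5:5  h6:5  h7:3  h8:3  h9:3  h10:3 — peak 5.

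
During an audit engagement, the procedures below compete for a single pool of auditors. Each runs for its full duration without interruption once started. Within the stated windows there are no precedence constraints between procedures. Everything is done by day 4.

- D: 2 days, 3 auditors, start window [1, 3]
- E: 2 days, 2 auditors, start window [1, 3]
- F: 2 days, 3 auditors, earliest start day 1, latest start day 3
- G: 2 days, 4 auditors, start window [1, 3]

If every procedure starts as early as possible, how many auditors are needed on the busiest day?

Early-start schedule: D@1, E@1, F@1, G@1.
Load per day: day 1: 12, day 2: 12, day 3: 0, day 4: 0.
Peak is 12.

12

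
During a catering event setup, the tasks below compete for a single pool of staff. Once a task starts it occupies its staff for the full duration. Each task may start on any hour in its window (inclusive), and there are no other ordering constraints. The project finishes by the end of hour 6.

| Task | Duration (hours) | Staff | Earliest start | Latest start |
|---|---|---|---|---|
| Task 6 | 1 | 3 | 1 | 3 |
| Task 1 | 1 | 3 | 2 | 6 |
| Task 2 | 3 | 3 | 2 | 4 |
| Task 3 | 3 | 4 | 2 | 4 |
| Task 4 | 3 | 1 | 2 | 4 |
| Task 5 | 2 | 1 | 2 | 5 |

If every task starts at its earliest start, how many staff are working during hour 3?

9

At early start, hour 3 has: Task 2, Task 3, Task 4, Task 5.
Demand: 3 + 4 + 1 + 1 = 9.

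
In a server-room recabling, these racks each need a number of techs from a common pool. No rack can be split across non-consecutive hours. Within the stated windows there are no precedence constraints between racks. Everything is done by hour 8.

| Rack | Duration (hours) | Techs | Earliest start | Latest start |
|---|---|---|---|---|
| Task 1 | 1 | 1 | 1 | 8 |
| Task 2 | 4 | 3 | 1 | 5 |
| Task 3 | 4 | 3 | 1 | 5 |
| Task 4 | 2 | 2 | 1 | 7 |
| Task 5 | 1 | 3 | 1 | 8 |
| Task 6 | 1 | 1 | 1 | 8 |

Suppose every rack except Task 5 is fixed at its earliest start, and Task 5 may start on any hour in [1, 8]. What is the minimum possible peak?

10

Task 5@1: h1:13  h2:8  h3:6  h4:6  h5:0  h6:0  h7:0  h8:0 → peak 13
Task 5@2: h1:10  h2:11  h3:6  h4:6  h5:0  h6:0  h7:0  h8:0 → peak 11
Task 5@3: h1:10  h2:8  h3:9  h4:6  h5:0  h6:0  h7:0  h8:0 → peak 10
Task 5@4: h1:10  h2:8  h3:6  h4:9  h5:0  h6:0  h7:0  h8:0 → peak 10
Task 5@5: h1:10  h2:8  h3:6  h4:6  h5:3  h6:0  h7:0  h8:0 → peak 10
Task 5@6: h1:10  h2:8  h3:6  h4:6  h5:0  h6:3  h7:0  h8:0 → peak 10
Task 5@7: h1:10  h2:8  h3:6  h4:6  h5:0  h6:0  h7:3  h8:0 → peak 10
Task 5@8: h1:10  h2:8  h3:6  h4:6  h5:0  h6:0  h7:0  h8:3 → peak 10
Best is Task 5@3, peak 10.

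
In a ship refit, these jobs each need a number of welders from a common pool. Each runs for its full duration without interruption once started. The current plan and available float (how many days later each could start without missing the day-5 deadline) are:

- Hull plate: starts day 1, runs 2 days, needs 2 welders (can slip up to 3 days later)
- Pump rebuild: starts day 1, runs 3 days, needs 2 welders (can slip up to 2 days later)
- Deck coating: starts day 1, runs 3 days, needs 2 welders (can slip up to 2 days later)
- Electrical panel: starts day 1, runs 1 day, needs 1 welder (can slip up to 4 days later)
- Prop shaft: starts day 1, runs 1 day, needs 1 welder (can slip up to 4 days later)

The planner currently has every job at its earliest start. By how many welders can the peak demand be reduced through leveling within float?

4

Early-start peak: d1:8  d2:6  d3:4  d4:0  d5:0 ⇒ 8.
Leveled (Hull plate@1, Pump rebuild@1, Deck coating@3, Electrical panel@4, Prop shaft@4): d1:4  d2:4  d3:4  d4:4  d5:2 ⇒ 4.
Reduction 8 − 4 = 4.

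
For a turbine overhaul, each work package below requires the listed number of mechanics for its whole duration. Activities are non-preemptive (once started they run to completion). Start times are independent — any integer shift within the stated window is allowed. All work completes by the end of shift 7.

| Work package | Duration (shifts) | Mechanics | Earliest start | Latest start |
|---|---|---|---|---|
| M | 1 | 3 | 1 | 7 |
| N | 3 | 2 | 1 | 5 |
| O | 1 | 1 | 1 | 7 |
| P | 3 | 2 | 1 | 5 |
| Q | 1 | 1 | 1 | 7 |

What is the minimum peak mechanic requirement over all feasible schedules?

3

Early-start (M@1, N@1, O@1, P@1, Q@1) gives peak 9: s1:9  s2:4  s3:4  s4:0  s5:0  s6:0  s7:0.
Shift N→2, O→2, P→5, Q→3.
Schedule M@1, N@2, O@2, P@5, Q@3: s1:3  s2:3  s3:3  s4:2  s5:2  s6:2  s7:2 — peak 3.
Total mechanic-shifts = 17 over 7 shifts ⇒ peak ≥ ⌈17/7⌉ = 3, so 3 is optimal.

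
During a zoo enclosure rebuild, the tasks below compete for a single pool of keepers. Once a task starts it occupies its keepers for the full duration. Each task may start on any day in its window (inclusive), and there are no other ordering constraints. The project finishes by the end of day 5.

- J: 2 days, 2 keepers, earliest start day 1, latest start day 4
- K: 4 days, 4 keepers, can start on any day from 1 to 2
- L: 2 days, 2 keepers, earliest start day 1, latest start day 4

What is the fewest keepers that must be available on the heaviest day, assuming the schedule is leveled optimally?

6

Early-start (J@1, K@1, L@1) gives peak 8: d1:8  d2:8  d3:4  d4:4  d5:0.
Shift L→3.
Schedule J@1, K@1, L@3: d1:6  d2:6  d3:6  d4:6  d5:0 — peak 6.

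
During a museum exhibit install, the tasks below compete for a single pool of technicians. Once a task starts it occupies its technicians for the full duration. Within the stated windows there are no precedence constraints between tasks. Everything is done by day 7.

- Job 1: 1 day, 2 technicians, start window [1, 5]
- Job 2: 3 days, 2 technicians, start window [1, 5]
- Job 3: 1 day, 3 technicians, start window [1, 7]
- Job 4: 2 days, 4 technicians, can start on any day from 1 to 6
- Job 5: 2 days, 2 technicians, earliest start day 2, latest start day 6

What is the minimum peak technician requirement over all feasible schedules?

4

Early-start (Job 1@1, Job 2@1, Job 3@1, Job 4@1, Job 5@2) gives peak 11: d1:11  d2:8  d3:4  d4:0  d5:0  d6:0  d7:0.
Shift Job 3→4, Job 4→5.
Schedule Job 1@1, Job 2@1, Job 3@4, Job 4@5, Job 5@2: d1:4  d2:4  d3:4  d4:3  d5:4  d6:4  d7:0 — peak 4.
Total technician-days = 23 over 7 days ⇒ peak ≥ ⌈23/7⌉ = 4, so 4 is optimal.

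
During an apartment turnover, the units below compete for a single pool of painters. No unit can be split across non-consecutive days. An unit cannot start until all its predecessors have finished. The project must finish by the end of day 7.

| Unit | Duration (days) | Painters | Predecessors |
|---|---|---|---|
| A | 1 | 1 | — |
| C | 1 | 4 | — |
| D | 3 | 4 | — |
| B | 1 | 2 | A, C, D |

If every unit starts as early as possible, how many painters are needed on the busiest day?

9

Early-start schedule: A@1, C@1, D@1, B@4.
Load per day: day 1: 9, day 2: 4, day 3: 4, day 4: 2, day 5: 0, day 6: 0, day 7: 0.
Peak is 9.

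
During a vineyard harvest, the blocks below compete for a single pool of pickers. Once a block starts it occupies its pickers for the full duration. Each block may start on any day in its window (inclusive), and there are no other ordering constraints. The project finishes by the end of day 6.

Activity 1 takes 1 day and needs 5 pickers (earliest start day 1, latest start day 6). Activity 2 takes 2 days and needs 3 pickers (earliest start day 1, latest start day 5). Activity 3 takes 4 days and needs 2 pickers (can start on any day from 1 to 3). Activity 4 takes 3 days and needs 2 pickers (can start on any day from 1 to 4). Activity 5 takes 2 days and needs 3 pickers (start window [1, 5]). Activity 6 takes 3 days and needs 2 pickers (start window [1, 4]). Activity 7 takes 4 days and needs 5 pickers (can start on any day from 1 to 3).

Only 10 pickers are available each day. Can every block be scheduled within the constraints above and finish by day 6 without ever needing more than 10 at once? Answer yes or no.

no

The minimum achievable peak is 11; 10 < 11, so no feasible schedule stays within the cap.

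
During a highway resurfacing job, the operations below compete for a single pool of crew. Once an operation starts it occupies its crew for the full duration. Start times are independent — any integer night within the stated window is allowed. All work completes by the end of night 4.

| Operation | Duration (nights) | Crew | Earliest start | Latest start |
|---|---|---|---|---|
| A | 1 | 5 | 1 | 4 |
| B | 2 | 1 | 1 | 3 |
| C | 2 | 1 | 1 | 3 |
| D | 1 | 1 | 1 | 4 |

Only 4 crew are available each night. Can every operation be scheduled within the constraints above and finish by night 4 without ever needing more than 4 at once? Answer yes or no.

no

The minimum achievable peak is 5; 4 < 5, so no feasible schedule stays within the cap.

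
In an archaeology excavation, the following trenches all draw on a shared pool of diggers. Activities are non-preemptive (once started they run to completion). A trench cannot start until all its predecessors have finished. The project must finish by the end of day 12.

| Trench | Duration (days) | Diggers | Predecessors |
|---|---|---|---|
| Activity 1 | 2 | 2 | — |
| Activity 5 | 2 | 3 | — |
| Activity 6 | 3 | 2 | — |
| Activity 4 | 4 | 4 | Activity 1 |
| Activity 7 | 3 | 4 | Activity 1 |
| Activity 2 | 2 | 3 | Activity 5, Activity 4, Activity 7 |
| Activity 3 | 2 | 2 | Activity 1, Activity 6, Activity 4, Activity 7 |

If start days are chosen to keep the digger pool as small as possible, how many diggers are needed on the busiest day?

Early-start (Activity 1@1, Activity 5@1, Activity 6@1, Activity 4@3, Activity 7@3, Activity 2@7, Activity 3@7) gives peak 10: d1:7  d2:7  d3:10  d4:8  d5:8  d6:4  d7:5  d8:5  d9:0  d10:0  d11:0  d12:0.
Shift Activity 6→3, Activity 7→7, Activity 2→10, Activity 3→10.
Schedule Activity 1@1, Activity 5@1, Activity 6@3, Activity 4@3, Activity 7@7, Activity 2@10, Activity 3@10: d1:5  d2:5  d3:6  d4:6  d5:6  d6:4  d7:4  d8:4  d9:4  d10:5  d11:5  d12:0 — peak 6.

6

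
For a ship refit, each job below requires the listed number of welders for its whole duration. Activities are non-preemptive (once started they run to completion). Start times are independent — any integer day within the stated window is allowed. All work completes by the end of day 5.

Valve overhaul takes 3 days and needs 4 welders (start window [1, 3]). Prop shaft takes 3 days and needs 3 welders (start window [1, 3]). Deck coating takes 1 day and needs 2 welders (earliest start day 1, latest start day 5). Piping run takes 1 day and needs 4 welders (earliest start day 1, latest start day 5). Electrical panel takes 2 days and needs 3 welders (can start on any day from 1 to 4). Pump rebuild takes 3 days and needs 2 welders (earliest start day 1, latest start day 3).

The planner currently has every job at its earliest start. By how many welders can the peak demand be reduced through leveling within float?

9

Early-start peak: d1:18  d2:12  d3:9  d4:0  d5:0 ⇒ 18.
Leveled (Valve overhaul@1, Prop shaft@1, Deck coating@1, Piping run@4, Electrical panel@4, Pump rebuild@2): d1:9  d2:9  d3:9  d4:9  d5:3 ⇒ 9.
Reduction 18 − 9 = 9.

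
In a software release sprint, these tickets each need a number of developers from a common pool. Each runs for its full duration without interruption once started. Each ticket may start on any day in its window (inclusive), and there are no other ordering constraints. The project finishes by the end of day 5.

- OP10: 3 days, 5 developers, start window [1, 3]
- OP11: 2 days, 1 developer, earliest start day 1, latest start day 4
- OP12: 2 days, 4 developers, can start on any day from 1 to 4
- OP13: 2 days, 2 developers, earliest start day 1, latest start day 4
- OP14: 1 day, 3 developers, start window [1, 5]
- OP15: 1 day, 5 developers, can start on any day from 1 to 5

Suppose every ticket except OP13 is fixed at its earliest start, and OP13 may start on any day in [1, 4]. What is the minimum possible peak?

OP13@1: d1:20  d2:12  d3:5  d4:0  d5:0 → peak 20
OP13@2: d1:18  d2:12  d3:7  d4:0  d5:0 → peak 18
OP13@3: d1:18  d2:10  d3:7  d4:2  d5:0 → peak 18
OP13@4: d1:18  d2:10  d3:5  d4:2  d5:2 → peak 18
Best is OP13@2, peak 18.

18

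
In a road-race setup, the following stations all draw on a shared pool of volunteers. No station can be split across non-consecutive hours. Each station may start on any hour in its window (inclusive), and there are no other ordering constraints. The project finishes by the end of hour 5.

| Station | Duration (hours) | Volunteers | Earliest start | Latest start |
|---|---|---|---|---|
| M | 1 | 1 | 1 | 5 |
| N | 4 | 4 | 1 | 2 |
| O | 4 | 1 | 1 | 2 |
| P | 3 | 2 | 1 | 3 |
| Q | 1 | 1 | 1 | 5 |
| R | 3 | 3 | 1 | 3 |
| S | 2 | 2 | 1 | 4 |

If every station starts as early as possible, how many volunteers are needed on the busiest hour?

Early-start schedule: M@1, N@1, O@1, P@1, Q@1, R@1, S@1.
Load per hour: hour 1: 14, hour 2: 12, hour 3: 10, hour 4: 5, hour 5: 0.
Peak is 14.

14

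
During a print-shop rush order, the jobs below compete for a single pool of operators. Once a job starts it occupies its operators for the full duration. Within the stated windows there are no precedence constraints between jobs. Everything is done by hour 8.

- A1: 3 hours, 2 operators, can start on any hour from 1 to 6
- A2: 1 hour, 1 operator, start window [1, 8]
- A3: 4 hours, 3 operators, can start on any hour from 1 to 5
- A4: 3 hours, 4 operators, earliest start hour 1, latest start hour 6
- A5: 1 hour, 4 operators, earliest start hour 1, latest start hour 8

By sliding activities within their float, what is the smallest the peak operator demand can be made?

5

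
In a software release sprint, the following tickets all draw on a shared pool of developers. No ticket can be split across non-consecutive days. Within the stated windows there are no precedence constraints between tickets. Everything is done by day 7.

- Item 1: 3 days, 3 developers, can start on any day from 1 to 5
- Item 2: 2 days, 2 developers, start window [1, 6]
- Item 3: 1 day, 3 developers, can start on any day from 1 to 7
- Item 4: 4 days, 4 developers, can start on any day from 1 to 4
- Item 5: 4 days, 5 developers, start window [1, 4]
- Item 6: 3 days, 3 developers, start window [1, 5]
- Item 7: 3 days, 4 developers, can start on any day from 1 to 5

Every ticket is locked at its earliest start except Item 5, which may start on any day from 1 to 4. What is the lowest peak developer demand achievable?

19

Item 5@1: d1:24  d2:21  d3:19  d4:9  d5:0  d6:0  d7:0 → peak 24
Item 5@2: d1:19  d2:21  d3:19  d4:9  d5:5  d6:0  d7:0 → peak 21
Item 5@3: d1:19  d2:16  d3:19  d4:9  d5:5  d6:5  d7:0 → peak 19
Item 5@4: d1:19  d2:16  d3:14  d4:9  d5:5  d6:5  d7:5 → peak 19
Best is Item 5@3, peak 19.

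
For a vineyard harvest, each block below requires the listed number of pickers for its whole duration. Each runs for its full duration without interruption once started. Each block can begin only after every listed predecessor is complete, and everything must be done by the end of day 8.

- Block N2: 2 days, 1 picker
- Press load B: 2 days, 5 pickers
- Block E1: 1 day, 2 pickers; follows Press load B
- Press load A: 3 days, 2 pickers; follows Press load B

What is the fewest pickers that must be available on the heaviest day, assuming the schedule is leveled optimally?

5

Early-start (Block N2@1, Press load B@1, Block E1@3, Press load A@3) gives peak 6: d1:6  d2:6  d3:4  d4:2  d5:2  d6:0  d7:0  d8:0.
Shift Press load B→3, Block E1→5, Press load A→5.
Schedule Block N2@1, Press load B@3, Block E1@5, Press load A@5: d1:1  d2:1  d3:5  d4:5  d5:4  d6:2  d7:2  d8:0 — peak 5.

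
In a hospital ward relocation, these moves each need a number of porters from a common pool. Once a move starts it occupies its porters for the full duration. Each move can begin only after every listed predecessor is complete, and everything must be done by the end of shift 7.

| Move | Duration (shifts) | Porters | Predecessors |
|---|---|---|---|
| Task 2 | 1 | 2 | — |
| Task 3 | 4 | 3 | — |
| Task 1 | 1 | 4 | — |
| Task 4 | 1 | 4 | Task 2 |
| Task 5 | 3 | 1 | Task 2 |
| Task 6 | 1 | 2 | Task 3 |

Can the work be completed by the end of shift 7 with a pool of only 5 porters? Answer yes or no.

yes

Schedule Task 2@1, Task 3@1, Task 1@5, Task 4@6, Task 5@2, Task 6@7: s1:5  s2:4  s3:4  s4:4  s5:4  s6:4  s7:2 — peak 5 ≤ 5.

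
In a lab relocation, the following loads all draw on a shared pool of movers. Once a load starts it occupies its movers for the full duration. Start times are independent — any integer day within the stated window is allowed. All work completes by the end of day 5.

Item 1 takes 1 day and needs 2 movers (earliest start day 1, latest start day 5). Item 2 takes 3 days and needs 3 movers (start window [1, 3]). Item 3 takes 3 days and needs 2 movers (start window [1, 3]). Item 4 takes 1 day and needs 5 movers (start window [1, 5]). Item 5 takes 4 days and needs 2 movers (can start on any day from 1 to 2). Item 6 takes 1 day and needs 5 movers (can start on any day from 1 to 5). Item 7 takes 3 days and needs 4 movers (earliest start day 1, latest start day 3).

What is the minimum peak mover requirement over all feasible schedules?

Early-start (Item 1@1, Item 2@1, Item 3@1, Item 4@1, Item 5@1, Item 6@1, Item 7@1) gives peak 23: d1:23  d2:11  d3:11  d4:2  d5:0.
Shift Item 4→4, Item 6→5, Item 7→2.
Schedule Item 1@1, Item 2@1, Item 3@1, Item 4@4, Item 5@1, Item 6@5, Item 7@2: d1:9  d2:11  d3:11  d4:11  d5:5 — peak 11.

11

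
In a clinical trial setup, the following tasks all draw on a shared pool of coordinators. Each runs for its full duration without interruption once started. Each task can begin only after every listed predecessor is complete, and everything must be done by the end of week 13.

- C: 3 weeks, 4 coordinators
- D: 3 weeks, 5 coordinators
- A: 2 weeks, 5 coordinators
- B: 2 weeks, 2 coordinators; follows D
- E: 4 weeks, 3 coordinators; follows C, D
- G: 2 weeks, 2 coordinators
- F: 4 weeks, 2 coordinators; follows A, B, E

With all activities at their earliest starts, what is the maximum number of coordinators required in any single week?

Early-start schedule: C@1, D@1, A@1, B@4, E@4, G@1, F@8.
Load per week: week 1: 16, week 2: 16, week 3: 9, week 4: 5, week 5: 5, week 6: 3, week 7: 3, week 8: 2, week 9: 2, week 10: 2, week 11: 2, week 12: 0, week 13: 0.
Peak is 16.

16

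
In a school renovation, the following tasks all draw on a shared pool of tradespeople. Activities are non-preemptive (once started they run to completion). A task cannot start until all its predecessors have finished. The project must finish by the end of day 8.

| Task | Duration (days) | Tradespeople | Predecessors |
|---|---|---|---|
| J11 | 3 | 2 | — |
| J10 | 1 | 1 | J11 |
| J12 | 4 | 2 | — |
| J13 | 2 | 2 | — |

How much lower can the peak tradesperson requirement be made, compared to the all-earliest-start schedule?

Early-start peak: d1:6  d2:6  d3:4  d4:3  d5:0  d6:0  d7:0  d8:0 ⇒ 6.
Leveled (J11@1, J10@4, J12@1, J13@5): d1:4  d2:4  d3:4  d4:3  d5:2  d6:2  d7:0  d8:0 ⇒ 4.
Reduction 6 − 4 = 2.

2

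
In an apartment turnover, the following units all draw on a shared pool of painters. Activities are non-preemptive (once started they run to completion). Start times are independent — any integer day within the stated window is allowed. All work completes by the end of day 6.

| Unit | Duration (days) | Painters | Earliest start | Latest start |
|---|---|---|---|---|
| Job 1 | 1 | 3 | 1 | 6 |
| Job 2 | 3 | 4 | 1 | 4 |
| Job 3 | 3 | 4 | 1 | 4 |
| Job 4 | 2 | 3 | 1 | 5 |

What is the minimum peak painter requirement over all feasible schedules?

7

Early-start (Job 1@1, Job 2@1, Job 3@1, Job 4@1) gives peak 14: d1:14  d2:11  d3:8  d4:0  d5:0  d6:0.
Shift Job 3→4, Job 4→2.
Schedule Job 1@1, Job 2@1, Job 3@4, Job 4@2: d1:7  d2:7  d3:7  d4:4  d5:4  d6:4 — peak 7.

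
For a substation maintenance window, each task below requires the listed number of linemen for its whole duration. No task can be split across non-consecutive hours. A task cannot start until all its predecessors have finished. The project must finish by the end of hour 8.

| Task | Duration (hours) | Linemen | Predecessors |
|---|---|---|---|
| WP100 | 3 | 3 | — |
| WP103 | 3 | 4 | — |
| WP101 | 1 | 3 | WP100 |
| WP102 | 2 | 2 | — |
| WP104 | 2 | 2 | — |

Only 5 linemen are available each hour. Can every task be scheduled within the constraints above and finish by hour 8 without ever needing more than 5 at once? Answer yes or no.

Schedule WP100@1, WP103@4, WP101@7, WP102@1, WP104@7: h1:5  h2:5  h3:3  h4:4  h5:4  h6:4  h7:5  h8:2 — peak 5 ≤ 5.

yes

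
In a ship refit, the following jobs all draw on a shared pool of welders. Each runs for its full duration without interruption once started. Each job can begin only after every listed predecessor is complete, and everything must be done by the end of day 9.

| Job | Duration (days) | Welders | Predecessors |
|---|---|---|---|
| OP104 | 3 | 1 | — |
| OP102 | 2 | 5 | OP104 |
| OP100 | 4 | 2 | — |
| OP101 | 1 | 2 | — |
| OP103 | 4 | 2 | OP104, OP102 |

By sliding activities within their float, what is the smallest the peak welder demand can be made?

5

Early-start (OP104@1, OP102@4, OP100@1, OP101@1, OP103@6) gives peak 7: d1:5  d2:3  d3:3  d4:7  d5:5  d6:2  d7:2  d8:2  d9:2.
Shift OP100→6.
Schedule OP104@1, OP102@4, OP100@6, OP101@1, OP103@6: d1:3  d2:1  d3:1  d4:5  d5:5  d6:4  d7:4  d8:4  d9:4 — peak 5.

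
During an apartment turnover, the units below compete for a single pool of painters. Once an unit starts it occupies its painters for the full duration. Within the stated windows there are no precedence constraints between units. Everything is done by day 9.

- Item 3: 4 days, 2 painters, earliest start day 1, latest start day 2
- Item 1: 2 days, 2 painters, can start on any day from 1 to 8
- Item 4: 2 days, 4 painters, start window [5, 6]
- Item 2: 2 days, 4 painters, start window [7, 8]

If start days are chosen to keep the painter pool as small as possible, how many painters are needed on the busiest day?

4

Schedule Item 3@1, Item 1@1, Item 4@5, Item 2@7: d1:4  d2:4  d3:2  d4:2  d5:4  d6:4  d7:4  d8:4  d9:0 — peak 4.
Total painter-days = 28 over 9 days ⇒ peak ≥ ⌈28/9⌉ = 4, so 4 is optimal.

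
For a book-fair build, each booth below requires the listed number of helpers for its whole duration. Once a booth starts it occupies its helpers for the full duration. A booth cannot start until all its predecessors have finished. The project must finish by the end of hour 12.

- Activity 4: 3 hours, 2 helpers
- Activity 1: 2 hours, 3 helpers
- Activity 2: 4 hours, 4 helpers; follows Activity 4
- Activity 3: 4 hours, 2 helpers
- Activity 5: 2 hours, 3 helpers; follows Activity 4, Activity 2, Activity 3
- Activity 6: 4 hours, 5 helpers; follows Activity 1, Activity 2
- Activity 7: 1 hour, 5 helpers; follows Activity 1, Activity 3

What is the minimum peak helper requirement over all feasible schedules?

8

Early-start (Activity 4@1, Activity 1@1, Activity 2@4, Activity 3@1, Activity 5@8, Activity 6@8, Activity 7@5) gives peak 9: h1:7  h2:7  h3:4  h4:6  h5:9  h6:4  h7:4  h8:8  h9:8  h10:5  h11:5  h12:0.
Shift Activity 7→12.
Schedule Activity 4@1, Activity 1@1, Activity 2@4, Activity 3@1, Activity 5@8, Activity 6@8, Activity 7@12: h1:7  h2:7  h3:4  h4:6  h5:4  h6:4  h7:4  h8:8  h9:8  h10:5  h11:5  h12:5 — peak 8.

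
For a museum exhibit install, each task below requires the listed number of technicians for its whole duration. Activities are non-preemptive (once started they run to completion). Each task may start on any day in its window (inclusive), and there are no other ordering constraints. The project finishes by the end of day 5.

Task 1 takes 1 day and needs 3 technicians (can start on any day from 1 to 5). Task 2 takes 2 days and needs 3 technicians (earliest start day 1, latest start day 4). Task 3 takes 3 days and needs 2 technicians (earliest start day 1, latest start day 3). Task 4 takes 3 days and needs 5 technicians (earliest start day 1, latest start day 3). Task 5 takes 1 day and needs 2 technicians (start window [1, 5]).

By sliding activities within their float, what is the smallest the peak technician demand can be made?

Early-start (Task 1@1, Task 2@1, Task 3@1, Task 4@1, Task 5@1) gives peak 15: d1:15  d2:10  d3:7  d4:0  d5:0.
Shift Task 3→2, Task 4→3, Task 5→2.
Schedule Task 1@1, Task 2@1, Task 3@2, Task 4@3, Task 5@2: d1:6  d2:7  d3:7  d4:7  d5:5 — peak 7.
Total technician-days = 32 over 5 days ⇒ peak ≥ ⌈32/5⌉ = 7, so 7 is optimal.

7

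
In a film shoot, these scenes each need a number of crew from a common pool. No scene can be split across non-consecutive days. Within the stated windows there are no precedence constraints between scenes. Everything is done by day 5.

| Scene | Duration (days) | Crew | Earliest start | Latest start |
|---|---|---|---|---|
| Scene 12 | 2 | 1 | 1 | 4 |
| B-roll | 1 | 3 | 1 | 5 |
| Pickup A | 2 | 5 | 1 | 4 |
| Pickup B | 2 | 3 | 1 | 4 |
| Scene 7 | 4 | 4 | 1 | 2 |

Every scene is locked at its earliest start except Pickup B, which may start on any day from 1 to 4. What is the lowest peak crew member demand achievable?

13

Pickup B@1: d1:16  d2:13  d3:4  d4:4  d5:0 → peak 16
Pickup B@2: d1:13  d2:13  d3:7  d4:4  d5:0 → peak 13
Pickup B@3: d1:13  d2:10  d3:7  d4:7  d5:0 → peak 13
Pickup B@4: d1:13  d2:10  d3:4  d4:7  d5:3 → peak 13
Best is Pickup B@2, peak 13.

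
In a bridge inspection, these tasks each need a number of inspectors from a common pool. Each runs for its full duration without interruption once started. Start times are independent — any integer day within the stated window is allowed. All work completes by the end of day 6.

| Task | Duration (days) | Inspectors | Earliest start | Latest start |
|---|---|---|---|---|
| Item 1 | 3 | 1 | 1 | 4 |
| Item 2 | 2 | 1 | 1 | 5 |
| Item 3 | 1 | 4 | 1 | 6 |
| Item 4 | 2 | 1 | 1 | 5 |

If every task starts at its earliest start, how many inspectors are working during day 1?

At early start, day 1 has: Item 1, Item 2, Item 3, Item 4.
Demand: 1 + 1 + 4 + 1 = 7.

7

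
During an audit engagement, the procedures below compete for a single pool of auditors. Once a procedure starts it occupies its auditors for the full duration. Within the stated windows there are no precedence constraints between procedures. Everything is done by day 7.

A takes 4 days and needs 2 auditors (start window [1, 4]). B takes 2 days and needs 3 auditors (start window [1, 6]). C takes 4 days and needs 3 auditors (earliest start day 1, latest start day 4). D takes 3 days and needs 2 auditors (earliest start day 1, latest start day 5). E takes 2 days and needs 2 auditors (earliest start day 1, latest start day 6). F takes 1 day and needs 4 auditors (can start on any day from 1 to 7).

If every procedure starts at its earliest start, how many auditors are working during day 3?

7

At early start, day 3 has: A, C, D.
Demand: 2 + 3 + 2 = 7.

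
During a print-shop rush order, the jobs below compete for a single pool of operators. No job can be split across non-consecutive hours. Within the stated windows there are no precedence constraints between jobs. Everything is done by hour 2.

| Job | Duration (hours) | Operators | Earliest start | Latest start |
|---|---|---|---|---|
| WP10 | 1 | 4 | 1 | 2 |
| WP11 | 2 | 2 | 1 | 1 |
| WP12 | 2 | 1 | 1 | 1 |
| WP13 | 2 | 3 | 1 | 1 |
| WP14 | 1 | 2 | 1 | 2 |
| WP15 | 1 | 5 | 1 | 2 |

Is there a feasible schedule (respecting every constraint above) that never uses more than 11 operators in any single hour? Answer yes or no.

no

Total operator-hours = 23; over 2 hours the average is 23/2 > 11, so some hour must exceed 11.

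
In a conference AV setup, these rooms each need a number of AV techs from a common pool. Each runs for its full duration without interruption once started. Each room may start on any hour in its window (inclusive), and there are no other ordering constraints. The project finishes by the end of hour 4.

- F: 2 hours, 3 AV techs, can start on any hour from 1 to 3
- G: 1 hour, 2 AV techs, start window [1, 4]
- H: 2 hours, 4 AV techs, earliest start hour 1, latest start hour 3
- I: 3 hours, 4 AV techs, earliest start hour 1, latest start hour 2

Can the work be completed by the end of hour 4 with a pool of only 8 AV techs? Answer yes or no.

yes

Schedule F@1, G@1, H@3, I@2: h1:5  h2:7  h3:8  h4:8 — peak 8 ≤ 8.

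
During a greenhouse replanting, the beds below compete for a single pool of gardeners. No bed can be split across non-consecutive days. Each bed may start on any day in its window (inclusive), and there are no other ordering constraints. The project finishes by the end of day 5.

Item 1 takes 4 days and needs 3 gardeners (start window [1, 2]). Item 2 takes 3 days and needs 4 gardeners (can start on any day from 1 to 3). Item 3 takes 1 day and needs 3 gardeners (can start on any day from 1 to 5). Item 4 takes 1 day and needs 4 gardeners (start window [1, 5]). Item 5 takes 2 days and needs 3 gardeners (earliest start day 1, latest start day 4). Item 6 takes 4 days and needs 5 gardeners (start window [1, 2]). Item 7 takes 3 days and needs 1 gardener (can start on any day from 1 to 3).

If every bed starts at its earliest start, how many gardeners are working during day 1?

23

At early start, day 1 has: Item 1, Item 2, Item 3, Item 4, Item 5, Item 6, Item 7.
Demand: 3 + 4 + 3 + 4 + 3 + 5 + 1 = 23.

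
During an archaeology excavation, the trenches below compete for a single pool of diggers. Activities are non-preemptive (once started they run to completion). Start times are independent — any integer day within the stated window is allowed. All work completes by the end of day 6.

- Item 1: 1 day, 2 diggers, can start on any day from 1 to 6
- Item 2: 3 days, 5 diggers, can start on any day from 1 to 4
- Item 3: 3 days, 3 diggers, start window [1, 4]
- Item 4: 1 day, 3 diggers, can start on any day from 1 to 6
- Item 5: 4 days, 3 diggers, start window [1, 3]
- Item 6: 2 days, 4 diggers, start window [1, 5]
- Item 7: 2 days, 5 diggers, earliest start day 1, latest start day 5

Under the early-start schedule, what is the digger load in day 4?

At early start, day 4 has: Item 5.
Demand: 3 = 3.

3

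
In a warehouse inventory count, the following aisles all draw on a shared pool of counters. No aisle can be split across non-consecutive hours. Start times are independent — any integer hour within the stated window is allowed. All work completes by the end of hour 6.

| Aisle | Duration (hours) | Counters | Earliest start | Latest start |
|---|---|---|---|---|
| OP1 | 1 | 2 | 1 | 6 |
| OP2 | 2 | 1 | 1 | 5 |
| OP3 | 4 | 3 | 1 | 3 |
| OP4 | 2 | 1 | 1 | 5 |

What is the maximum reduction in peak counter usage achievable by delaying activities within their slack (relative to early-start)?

Early-start peak: h1:7  h2:5  h3:3  h4:3  h5:0  h6:0 ⇒ 7.
Leveled (OP1@1, OP2@1, OP3@2, OP4@3): h1:3  h2:4  h3:4  h4:4  h5:3  h6:0 ⇒ 4.
Reduction 7 − 4 = 3.

3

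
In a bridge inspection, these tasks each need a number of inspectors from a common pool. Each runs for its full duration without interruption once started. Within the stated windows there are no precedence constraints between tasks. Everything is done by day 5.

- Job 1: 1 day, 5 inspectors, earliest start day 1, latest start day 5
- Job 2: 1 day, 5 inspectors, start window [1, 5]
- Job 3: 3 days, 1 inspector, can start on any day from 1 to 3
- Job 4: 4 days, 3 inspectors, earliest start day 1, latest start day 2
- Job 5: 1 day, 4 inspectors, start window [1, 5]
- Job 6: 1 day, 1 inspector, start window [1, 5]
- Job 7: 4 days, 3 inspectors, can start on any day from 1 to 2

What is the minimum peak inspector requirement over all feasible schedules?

10

Early-start (Job 1@1, Job 2@1, Job 3@1, Job 4@1, Job 5@1, Job 6@1, Job 7@1) gives peak 22: d1:22  d2:7  d3:7  d4:6  d5:0.
Shift Job 3→2, Job 4→2, Job 5→5, Job 6→2, Job 7→2.
Schedule Job 1@1, Job 2@1, Job 3@2, Job 4@2, Job 5@5, Job 6@2, Job 7@2: d1:10  d2:8  d3:7  d4:7  d5:10 — peak 10.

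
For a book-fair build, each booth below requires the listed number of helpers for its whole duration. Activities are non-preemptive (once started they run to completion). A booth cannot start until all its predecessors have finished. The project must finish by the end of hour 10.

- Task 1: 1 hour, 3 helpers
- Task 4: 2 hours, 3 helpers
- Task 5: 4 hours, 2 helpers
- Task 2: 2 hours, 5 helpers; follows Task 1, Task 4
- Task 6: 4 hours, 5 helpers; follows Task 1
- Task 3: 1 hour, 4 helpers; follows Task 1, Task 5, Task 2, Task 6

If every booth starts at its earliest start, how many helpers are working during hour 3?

At early start, hour 3 has: Task 5, Task 2, Task 6.
Demand: 2 + 5 + 5 = 12.

12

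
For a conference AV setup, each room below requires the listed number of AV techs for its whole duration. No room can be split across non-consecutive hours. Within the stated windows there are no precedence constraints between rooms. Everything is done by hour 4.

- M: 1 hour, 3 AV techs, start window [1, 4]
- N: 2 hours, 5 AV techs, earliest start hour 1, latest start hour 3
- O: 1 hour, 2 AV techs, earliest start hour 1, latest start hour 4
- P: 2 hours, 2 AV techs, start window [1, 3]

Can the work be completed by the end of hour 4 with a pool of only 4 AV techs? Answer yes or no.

Total AV tech-hours = 19; over 4 hours the average is 19/4 > 4, so some hour must exceed 4.

no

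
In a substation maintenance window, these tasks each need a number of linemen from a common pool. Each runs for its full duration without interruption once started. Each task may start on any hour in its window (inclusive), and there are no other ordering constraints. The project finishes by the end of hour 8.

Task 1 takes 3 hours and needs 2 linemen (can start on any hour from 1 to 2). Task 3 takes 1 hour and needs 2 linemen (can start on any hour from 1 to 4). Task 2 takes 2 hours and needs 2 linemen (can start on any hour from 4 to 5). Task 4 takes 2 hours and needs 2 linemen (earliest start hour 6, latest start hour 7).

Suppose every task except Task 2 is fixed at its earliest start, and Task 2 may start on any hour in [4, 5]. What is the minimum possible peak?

4

Task 2@4: h1:4  h2:2  h3:2  h4:2  h5:2  h6:2  h7:2  h8:0 → peak 4
Task 2@5: h1:4  h2:2  h3:2  h4:0  h5:2  h6:4  h7:2  h8:0 → peak 4
Best is Task 2@4, peak 4.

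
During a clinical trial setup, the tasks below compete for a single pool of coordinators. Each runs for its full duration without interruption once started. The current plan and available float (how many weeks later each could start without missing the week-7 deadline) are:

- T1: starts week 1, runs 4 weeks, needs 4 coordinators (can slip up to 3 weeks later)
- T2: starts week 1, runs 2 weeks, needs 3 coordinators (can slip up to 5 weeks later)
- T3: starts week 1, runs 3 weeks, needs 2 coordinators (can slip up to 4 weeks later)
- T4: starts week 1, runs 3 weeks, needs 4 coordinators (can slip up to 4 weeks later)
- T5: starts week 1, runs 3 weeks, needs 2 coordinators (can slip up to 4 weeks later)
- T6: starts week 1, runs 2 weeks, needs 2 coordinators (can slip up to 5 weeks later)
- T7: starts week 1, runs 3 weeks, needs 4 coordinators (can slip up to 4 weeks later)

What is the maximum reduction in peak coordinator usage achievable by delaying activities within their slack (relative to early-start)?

11

Early-start peak: w1:21  w2:21  w3:16  w4:4  w5:0  w6:0  w7:0 ⇒ 21.
Leveled (T1@1, T2@1, T3@1, T4@3, T5@4, T6@6, T7@5): w1:9  w2:9  w3:10  w4:10  w5:10  w6:8  w7:6 ⇒ 10.
Reduction 21 − 10 = 11.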